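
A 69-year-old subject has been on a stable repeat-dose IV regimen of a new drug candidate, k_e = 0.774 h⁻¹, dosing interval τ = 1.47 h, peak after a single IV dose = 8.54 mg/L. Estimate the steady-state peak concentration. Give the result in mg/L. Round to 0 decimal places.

e^(−kτ) = e^(−0.7740 × 1.47) = 0.3205
Accumulation ratio R = 1 / (1 − e^(−kτ)) = 1 / (1 − 0.3205) = 1.472
Steady-state peak = C₀ × R = 8.54 × 1.472 = 12.57 mg/L

13 mg/L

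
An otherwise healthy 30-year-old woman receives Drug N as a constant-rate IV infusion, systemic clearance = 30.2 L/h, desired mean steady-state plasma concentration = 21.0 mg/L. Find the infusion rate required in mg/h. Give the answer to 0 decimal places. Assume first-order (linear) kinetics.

634 mg/h

At steady state, infusion rate R₀ = Css × CL = 21.0 × 30.20 = 634.2 mg/h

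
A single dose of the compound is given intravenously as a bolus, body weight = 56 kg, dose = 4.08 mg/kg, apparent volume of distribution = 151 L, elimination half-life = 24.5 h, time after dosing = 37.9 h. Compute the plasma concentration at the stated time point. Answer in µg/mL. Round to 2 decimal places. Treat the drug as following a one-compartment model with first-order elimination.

Total dose = 4.08 × 56 = 228.5 mg
C₀ = Dose / Vd = 228.5 / 151 = 1.513 mg/L
k = ln2 / t½ = 0.693147 / 24.5 = 0.02829 h⁻¹
C = C₀ · e^(−k·t) = 1.513 × e^(−0.02829 × 37.9)
  = 1.513 × 0.3423 = 0.5179 mg/L
(0.5179 mg/L = 0.5179 µg/mL)

0.52 µg/mL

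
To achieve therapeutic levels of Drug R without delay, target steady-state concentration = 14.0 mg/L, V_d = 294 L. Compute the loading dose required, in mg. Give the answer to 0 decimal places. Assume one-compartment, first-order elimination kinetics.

4116 mg

LD = Css × Vd = 14.0 × 294 = 4116 mg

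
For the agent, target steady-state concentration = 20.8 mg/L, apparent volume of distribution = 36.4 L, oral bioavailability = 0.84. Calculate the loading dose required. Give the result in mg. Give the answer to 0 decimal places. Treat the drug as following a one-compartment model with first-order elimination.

LD = Css × Vd / F = 20.8 × 36.4 / 0.84 = 901.3 mg

901 mg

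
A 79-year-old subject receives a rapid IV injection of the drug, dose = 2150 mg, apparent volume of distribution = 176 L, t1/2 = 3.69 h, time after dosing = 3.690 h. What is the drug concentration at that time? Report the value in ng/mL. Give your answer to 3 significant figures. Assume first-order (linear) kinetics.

C₀ = Dose / Vd = 2150 / 176 = 12.22 mg/L
k = ln2 / t½ = 0.693147 / 3.69 = 0.1878 h⁻¹
t / t½ = 3.690 / 3.69 = 1 half-lives
C = C₀ × (1/2)^1 = 12.22 × 0.5000 = 6.110 mg/L
Convert: 6.110 mg/L × 1000 = 6110 ng/mL

6110 ng/mL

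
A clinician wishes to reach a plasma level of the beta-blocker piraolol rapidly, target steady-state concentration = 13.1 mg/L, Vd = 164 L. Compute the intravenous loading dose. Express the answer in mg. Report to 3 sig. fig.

LD = Css × Vd = 13.1 × 164 = 2148 mg

2150 mg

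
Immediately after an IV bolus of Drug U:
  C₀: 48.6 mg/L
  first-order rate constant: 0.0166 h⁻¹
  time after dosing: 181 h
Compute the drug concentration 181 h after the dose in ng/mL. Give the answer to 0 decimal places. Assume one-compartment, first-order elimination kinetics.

C = C₀ · e^(−k·t) = 48.60 × e^(−0.01660 × 181)
  = 48.60 × 0.04956 = 2.409 mg/L
Convert: 2.409 mg/L × 1000 = 2409 ng/mL

2409 ng/mL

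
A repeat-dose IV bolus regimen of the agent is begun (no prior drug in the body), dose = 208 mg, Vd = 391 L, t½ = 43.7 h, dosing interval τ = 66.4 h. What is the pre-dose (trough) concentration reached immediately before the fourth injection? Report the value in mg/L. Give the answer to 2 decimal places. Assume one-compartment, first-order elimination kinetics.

0.27 mg/L

C₀ per dose = Dose / Vd = 208 / 391 = 0.5320 mg/L
k = ln2 / t½ = 0.693147 / 43.7 = 0.01586 h⁻¹
Fraction remaining after one interval: r = e^(−kτ) = e^(−0.01586 × 66.4) = 0.3489
Before dose 4, 3 doses have been given (aged 1τ, 2τ, 3τ).
C_trough = C₀ × (r + r² + … + r^3) = C₀ × r(1−r^3)/(1−r)
        = 0.5320 × 0.3489 × (1 − 0.04247) / (1 − 0.3489) = 0.2730 mg/L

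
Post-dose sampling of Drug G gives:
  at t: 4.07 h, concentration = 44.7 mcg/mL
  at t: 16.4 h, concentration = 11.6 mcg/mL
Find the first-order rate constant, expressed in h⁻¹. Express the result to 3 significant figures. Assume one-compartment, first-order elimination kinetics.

0.109 h⁻¹

k = ln(C₁/C₂) / (t₂ − t₁) = ln(44.7/11.6) / (16.4 − 4.07)
  = 1.349 / 12.33 = 0.1094 h⁻¹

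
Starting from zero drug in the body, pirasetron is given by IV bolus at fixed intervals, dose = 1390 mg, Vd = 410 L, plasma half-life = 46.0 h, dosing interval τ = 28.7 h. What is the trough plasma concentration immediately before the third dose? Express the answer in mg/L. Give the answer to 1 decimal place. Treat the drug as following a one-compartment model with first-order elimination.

C₀ per dose = Dose / Vd = 1390 / 410 = 3.390 mg/L
k = ln2 / t½ = 0.693147 / 46.0 = 0.01507 h⁻¹
Fraction remaining after one interval: r = e^(−kτ) = e^(−0.01507 × 28.7) = 0.6489
Before dose 3, 2 doses have been given (aged 1τ, 2τ).
C_trough = C₀ × (r + r²) = 3.390 × (0.6489 + 0.4211) = 3.627 mg/L

3.6 mg/L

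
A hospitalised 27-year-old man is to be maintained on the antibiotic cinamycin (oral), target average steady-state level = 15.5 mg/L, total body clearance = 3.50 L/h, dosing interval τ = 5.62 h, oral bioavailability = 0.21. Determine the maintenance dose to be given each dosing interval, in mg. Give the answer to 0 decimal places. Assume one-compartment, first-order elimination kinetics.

1452 mg

At steady state, F × (Dose/τ) = Css × CL.
Dose = Css × CL × τ / F = 15.5 × 3.500 × 5.62 / 0.21 = 1452 mg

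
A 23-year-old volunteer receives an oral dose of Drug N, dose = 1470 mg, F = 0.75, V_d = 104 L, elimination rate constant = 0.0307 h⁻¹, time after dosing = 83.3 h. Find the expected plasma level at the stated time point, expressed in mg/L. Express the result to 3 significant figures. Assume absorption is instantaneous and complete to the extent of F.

0.822 mg/L

Amount reaching circulation = F × Dose = 0.75 × 1470 = 1103 mg
C₀ = F·Dose / Vd = 1103 / 104 = 10.61 mg/L
C = C₀ · e^(−k·t) = 10.61 × e^(−0.03070 × 83.3)
  = 10.61 × 0.07751 = 0.8224 mg/L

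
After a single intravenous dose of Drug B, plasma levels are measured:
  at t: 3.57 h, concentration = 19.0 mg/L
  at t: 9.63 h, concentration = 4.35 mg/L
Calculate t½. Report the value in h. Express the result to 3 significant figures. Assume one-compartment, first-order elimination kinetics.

2.85 h

k = ln(C₁/C₂) / (t₂ − t₁) = ln(19.0/4.35) / (9.63 − 3.57)
  = 1.474 / 6.060 = 0.2432 h⁻¹
t½ = ln2 / k = 0.693147 / 0.2432 = 2.850 h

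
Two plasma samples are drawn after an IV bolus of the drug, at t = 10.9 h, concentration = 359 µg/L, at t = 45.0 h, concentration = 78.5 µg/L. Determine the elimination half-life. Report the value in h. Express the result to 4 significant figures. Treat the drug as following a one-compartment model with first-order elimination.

15.55 h

k = ln(C₁/C₂) / (t₂ − t₁) = ln(359/78.5) / (45.0 − 10.9)
  = 1.520 / 34.10 = 0.04457 h⁻¹
t½ = ln2 / k = 0.693147 / 0.04457 = 15.55 h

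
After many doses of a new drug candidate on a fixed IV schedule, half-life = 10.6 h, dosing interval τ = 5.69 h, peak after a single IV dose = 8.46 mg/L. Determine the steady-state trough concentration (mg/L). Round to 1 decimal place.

k = ln2 / t½ = 0.693147 / 10.6 = 0.06539 h⁻¹
e^(−kτ) = e^(−0.06539 × 5.69) = 0.6893
Accumulation ratio R = 1 / (1 − e^(−kτ)) = 1 / (1 − 0.6893) = 3.219
Steady-state trough = C₀ × R × e^(−kτ) = 8.46 × 3.219 × 0.6893 = 18.77 mg/L

18.8 mg/L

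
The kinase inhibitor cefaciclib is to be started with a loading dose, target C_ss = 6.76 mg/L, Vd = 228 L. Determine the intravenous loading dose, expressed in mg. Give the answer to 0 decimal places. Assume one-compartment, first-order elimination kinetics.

1541 mg

LD = Css × Vd = 6.76 × 228 = 1541 mg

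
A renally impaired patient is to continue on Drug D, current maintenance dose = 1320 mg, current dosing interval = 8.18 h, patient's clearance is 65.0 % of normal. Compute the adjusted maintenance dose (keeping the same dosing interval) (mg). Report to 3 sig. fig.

858 mg

To keep the same average steady-state level, dosing rate must scale with clearance.
CL ratio = 65.0 / 100 = 0.6500
New dose (same interval) = 1320 × 0.6500 = 858.0 mg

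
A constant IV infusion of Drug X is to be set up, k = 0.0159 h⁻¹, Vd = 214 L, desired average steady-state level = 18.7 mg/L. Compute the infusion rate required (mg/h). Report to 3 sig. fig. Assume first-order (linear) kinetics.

CL = k × Vd = 0.01590 × 214 = 3.403 L/h
At steady state, infusion rate R₀ = Css × CL = 18.7 × 3.403 = 63.64 mg/h

63.6 mg/h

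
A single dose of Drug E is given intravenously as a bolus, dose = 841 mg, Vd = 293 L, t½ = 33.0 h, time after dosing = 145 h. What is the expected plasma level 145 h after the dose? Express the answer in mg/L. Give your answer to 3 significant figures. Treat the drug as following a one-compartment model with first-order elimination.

0.137 mg/L

C₀ = Dose / Vd = 841.0 / 293 = 2.870 mg/L
k = ln2 / t½ = 0.693147 / 33.0 = 0.02100 h⁻¹
C = C₀ · e^(−k·t) = 2.870 × e^(−0.02100 × 145)
  = 2.870 × 0.04760 = 0.1366 mg/L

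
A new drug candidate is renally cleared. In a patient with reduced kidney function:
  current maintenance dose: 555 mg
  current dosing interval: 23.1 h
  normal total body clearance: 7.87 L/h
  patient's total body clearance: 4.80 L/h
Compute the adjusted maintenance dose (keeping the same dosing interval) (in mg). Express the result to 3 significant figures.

To keep the same average steady-state level, dosing rate must scale with clearance.
CL ratio = 4.80 / 7.87 = 0.6099
New dose (same interval) = 555 × 0.6099 = 338.5 mg

339 mg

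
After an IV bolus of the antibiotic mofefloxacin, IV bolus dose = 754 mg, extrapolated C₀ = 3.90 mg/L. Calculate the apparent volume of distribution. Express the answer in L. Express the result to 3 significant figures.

193 L

Vd = Dose / C₀ = 754.0 / 3.90 = 193.3 L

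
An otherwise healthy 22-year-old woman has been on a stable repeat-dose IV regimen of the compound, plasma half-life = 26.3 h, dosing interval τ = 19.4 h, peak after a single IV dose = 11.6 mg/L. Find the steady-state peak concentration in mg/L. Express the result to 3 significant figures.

k = ln2 / t½ = 0.693147 / 26.3 = 0.02636 h⁻¹
e^(−kτ) = e^(−0.02636 × 19.4) = 0.5997
Accumulation ratio R = 1 / (1 − e^(−kτ)) = 1 / (1 − 0.5997) = 2.498
Steady-state peak = C₀ × R = 11.6 × 2.498 = 28.98 mg/L

29.0 mg/L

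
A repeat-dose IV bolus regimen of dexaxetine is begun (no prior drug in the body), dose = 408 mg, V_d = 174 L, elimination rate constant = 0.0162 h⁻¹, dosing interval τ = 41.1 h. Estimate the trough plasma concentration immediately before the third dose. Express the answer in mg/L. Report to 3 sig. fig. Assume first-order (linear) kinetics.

C₀ per dose = Dose / Vd = 408 / 174 = 2.345 mg/L
Fraction remaining after one interval: r = e^(−kτ) = e^(−0.01620 × 41.1) = 0.5139
Before dose 3, 2 doses have been given (aged 1τ, 2τ).
C_trough = C₀ × (r + r²) = 2.345 × (0.5139 + 0.2641) = 1.824 mg/L

1.82 mg/L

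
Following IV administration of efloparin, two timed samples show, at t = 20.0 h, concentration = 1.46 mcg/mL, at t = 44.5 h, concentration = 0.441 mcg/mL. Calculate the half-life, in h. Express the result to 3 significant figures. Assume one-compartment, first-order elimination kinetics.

k = ln(C₁/C₂) / (t₂ − t₁) = ln(1.46/0.441) / (44.5 − 20.0)
  = 1.197 / 24.50 = 0.04886 h⁻¹
t½ = ln2 / k = 0.693147 / 0.04886 = 14.19 h

14.2 h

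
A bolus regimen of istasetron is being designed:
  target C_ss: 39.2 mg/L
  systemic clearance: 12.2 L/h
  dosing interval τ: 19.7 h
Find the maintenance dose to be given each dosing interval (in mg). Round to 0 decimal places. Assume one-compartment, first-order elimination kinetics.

9421 mg

At steady state, Dose/τ = Css × CL.
Dose = Css × CL × τ = 39.2 × 12.20 × 19.7 = 9421 mg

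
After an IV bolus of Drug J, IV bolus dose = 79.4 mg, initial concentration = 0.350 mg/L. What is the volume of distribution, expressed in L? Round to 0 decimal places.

227 L

Vd = Dose / C₀ = 79.40 / 0.350 = 226.9 L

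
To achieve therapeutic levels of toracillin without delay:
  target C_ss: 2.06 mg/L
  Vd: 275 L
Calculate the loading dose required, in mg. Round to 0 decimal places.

LD = Css × Vd = 2.06 × 275 = 566.5 mg

567 mg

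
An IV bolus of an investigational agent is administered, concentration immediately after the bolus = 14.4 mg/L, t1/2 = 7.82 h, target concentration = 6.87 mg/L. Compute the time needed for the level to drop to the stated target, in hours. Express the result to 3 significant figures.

k = ln2 / t½ = 0.693147 / 7.82 = 0.08864 h⁻¹
t = ln(C₀ / C) / k = ln(14.40 / 6.87) / 0.08864
  = ln(2.096) / 0.08864 = 0.7400 / 0.08864 = 8.348 h

8.35 h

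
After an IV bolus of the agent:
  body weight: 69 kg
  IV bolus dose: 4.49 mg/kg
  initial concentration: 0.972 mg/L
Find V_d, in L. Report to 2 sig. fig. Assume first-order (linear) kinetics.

320 L

Dose = 4.49 × 69 = 309.8 mg
Vd = Dose / C₀ = 309.8 / 0.972 = 318.7 L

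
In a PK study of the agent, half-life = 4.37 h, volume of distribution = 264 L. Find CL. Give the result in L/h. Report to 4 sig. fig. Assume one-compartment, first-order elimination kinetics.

k = ln2 / t½ = 0.693147 / 4.37 = 0.1586 h⁻¹
CL = k × Vd = 0.1586 × 264 = 41.87 L/h

41.87 L/h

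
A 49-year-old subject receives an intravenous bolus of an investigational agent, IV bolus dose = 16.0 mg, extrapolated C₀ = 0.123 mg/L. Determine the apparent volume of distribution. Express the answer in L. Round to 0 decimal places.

Vd = Dose / C₀ = 16.00 / 0.123 = 130.1 L

130 L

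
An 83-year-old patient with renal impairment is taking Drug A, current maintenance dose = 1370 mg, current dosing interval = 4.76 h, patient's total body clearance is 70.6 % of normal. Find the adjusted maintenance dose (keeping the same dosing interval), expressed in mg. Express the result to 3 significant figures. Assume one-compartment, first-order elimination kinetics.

967 mg

To keep the same average steady-state level, dosing rate must scale with clearance.
CL ratio = 70.6 / 100 = 0.7060
New dose (same interval) = 1370 × 0.7060 = 967.2 mg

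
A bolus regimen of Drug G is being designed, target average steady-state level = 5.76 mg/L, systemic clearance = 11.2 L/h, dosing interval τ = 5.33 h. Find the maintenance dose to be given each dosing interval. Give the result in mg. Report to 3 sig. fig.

At steady state, Dose/τ = Css × CL.
Dose = Css × CL × τ = 5.76 × 11.20 × 5.33 = 343.8 mg

344 mg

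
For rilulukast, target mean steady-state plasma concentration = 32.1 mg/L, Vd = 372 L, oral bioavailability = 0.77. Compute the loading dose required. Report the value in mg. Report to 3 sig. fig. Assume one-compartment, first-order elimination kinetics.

15500 mg

LD = Css × Vd / F = 32.1 × 372 / 0.77 = 15510 mg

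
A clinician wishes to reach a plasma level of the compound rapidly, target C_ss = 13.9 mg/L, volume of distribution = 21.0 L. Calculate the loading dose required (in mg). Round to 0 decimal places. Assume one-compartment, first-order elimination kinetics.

LD = Css × Vd = 13.9 × 21.0 = 291.9 mg

292 mg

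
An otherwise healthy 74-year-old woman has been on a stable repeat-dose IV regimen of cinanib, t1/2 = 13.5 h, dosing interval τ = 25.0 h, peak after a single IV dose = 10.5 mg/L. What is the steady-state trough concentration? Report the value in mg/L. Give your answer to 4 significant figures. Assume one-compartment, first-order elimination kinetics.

4.024 mg/L

k = ln2 / t½ = 0.693147 / 13.5 = 0.05134 h⁻¹
e^(−kτ) = e^(−0.05134 × 25.0) = 0.2771
Accumulation ratio R = 1 / (1 − e^(−kτ)) = 1 / (1 − 0.2771) = 1.383
Steady-state trough = C₀ × R × e^(−kτ) = 10.5 × 1.383 × 0.2771 = 4.024 mg/L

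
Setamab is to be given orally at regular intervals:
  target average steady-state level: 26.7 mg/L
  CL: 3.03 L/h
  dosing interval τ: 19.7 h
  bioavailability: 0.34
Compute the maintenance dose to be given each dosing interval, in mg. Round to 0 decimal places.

At steady state, F × (Dose/τ) = Css × CL.
Dose = Css × CL × τ / F = 26.7 × 3.030 × 19.7 / 0.34 = 4687 mg

4687 mg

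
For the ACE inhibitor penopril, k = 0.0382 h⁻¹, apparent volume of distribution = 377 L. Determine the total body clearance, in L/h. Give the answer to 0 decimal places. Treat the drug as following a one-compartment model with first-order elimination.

CL = k × Vd = 0.0382 × 377 = 14.40 L/h

14 L/h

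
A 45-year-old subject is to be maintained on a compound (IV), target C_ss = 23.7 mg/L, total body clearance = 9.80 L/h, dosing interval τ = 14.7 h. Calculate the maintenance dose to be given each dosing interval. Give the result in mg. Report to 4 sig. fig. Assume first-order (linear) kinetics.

3414 mg

At steady state, Dose/τ = Css × CL.
Dose = Css × CL × τ = 23.7 × 9.800 × 14.7 = 3414 mg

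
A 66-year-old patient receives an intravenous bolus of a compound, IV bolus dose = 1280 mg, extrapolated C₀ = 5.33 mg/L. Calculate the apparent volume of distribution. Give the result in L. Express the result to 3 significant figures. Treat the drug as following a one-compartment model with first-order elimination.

240 L

Vd = Dose / C₀ = 1280 / 5.33 = 240.2 L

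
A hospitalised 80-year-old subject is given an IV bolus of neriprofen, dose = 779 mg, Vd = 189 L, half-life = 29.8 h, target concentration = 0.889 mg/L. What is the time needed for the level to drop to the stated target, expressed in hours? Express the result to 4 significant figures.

65.95 h

C₀ = Dose / Vd = 779.0 / 189 = 4.122 mg/L
k = ln2 / t½ = 0.693147 / 29.8 = 0.02326 h⁻¹
t = ln(C₀ / C) / k = ln(4.122 / 0.889) / 0.02326
  = ln(4.637) / 0.02326 = 1.534 / 0.02326 = 65.95 h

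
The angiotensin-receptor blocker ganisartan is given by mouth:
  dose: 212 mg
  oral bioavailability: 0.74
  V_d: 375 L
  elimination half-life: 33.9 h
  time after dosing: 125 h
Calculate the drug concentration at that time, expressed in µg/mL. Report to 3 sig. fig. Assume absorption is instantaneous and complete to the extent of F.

Amount reaching circulation = F × Dose = 0.74 × 212.0 = 156.9 mg
C₀ = F·Dose / Vd = 156.9 / 375 = 0.4184 mg/L
k = ln2 / t½ = 0.693147 / 33.9 = 0.02045 h⁻¹
C = C₀ · e^(−k·t) = 0.4184 × e^(−0.02045 × 125)
  = 0.4184 × 0.07760 = 0.03247 mg/L
(0.03247 mg/L = 0.03247 µg/mL)

0.0325 µg/mL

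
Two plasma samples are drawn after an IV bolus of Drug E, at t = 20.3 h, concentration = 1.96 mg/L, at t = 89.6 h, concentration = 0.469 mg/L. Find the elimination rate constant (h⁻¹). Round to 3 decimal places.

k = ln(C₁/C₂) / (t₂ − t₁) = ln(1.96/0.469) / (89.6 − 20.3)
  = 1.430 / 69.30 = 0.02063 h⁻¹

0.021 h⁻¹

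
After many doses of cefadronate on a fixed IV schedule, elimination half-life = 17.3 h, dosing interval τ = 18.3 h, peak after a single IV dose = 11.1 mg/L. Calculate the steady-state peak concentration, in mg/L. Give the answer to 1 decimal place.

21.4 mg/L

k = ln2 / t½ = 0.693147 / 17.3 = 0.04007 h⁻¹
e^(−kτ) = e^(−0.04007 × 18.3) = 0.4803
Accumulation ratio R = 1 / (1 − e^(−kτ)) = 1 / (1 − 0.4803) = 1.924
Steady-state peak = C₀ × R = 11.1 × 1.924 = 21.36 mg/L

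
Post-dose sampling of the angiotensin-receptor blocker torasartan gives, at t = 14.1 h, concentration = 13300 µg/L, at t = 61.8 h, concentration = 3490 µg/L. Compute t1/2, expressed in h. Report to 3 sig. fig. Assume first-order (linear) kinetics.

24.7 h

k = ln(C₁/C₂) / (t₂ − t₁) = ln(13300/3490) / (61.8 − 14.1)
  = 1.338 / 47.70 = 0.02805 h⁻¹
t½ = ln2 / k = 0.693147 / 0.02805 = 24.71 h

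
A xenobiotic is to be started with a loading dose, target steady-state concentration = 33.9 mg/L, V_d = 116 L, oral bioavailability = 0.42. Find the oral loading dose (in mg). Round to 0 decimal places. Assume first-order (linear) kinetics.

9363 mg

LD = Css × Vd / F = 33.9 × 116 / 0.42 = 9363 mg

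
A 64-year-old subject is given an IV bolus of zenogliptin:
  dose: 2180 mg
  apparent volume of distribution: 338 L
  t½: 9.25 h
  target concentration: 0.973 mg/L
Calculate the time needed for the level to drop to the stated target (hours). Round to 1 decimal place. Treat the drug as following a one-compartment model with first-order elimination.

25.2 h

C₀ = Dose / Vd = 2180 / 338 = 6.450 mg/L
k = ln2 / t½ = 0.693147 / 9.25 = 0.07493 h⁻¹
t = ln(C₀ / C) / k = ln(6.450 / 0.973) / 0.07493
  = ln(6.629) / 0.07493 = 1.891 / 0.07493 = 25.24 h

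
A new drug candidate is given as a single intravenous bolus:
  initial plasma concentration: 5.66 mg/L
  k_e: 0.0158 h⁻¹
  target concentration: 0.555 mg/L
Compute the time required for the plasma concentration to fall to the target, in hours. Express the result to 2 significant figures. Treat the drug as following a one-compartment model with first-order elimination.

150 h

t = ln(C₀ / C) / k = ln(5.660 / 0.555) / 0.01580
  = ln(10.20) / 0.01580 = 2.322 / 0.01580 = 147.0 h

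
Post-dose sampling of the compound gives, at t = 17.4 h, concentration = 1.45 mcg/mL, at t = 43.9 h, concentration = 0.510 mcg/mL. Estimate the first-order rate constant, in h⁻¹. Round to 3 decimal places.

0.039 h⁻¹

k = ln(C₁/C₂) / (t₂ − t₁) = ln(1.45/0.510) / (43.9 − 17.4)
  = 1.045 / 26.50 = 0.03943 h⁻¹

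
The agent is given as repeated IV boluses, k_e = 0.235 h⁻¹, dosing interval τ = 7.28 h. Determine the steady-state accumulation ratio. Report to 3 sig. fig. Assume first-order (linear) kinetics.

1.22

e^(−kτ) = e^(−0.2350 × 7.28) = 0.1807
Accumulation ratio R = 1 / (1 − e^(−kτ)) = 1 / (1 − 0.1807) = 1.221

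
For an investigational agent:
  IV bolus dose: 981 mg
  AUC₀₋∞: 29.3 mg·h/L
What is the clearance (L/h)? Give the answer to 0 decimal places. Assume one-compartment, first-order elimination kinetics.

33 L/h

CL = Dose / AUC = 981 / 29.3 = 33.48 L/h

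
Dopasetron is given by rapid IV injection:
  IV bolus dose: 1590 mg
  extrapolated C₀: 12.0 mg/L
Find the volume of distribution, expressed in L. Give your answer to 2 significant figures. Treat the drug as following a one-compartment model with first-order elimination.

130 L

Vd = Dose / C₀ = 1590 / 12.0 = 132.5 L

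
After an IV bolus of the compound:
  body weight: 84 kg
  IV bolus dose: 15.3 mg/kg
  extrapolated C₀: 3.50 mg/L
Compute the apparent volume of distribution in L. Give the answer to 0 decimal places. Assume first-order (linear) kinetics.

Dose = 15.3 × 84 = 1285 mg
Vd = Dose / C₀ = 1285 / 3.50 = 367.1 L

367 L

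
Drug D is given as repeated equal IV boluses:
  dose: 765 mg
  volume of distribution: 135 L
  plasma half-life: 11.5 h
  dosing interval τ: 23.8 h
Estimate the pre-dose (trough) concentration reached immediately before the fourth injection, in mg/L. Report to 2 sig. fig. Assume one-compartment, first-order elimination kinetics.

1.7 mg/L

C₀ per dose = Dose / Vd = 765 / 135 = 5.667 mg/L
k = ln2 / t½ = 0.693147 / 11.5 = 0.06027 h⁻¹
Fraction remaining after one interval: r = e^(−kτ) = e^(−0.06027 × 23.8) = 0.2383
Before dose 4, 3 doses have been given (aged 1τ, 2τ, 3τ).
C_trough = C₀ × (r + r² + … + r^3) = C₀ × r(1−r^3)/(1−r)
        = 5.667 × 0.2383 × (1 − 0.01353) / (1 − 0.2383) = 1.749 mg/L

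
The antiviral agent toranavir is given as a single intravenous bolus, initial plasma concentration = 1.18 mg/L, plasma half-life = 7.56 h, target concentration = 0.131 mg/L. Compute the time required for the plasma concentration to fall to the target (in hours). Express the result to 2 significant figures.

k = ln2 / t½ = 0.693147 / 7.56 = 0.09169 h⁻¹
t = ln(C₀ / C) / k = ln(1.180 / 0.131) / 0.09169
  = ln(9.008) / 0.09169 = 2.198 / 0.09169 = 23.97 h

24 h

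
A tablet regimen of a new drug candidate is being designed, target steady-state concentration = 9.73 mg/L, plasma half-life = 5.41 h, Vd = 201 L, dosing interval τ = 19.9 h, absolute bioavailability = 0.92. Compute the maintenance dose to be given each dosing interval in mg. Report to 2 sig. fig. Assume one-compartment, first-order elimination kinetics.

k = ln2 / t½ = 0.693147 / 5.41 = 0.1281 h⁻¹
CL = k × Vd = 0.1281 × 201 = 25.75 L/h
At steady state, F × (Dose/τ) = Css × CL.
Dose = Css × CL × τ / F = 9.73 × 25.75 × 19.9 / 0.92 = 5419 mg

5400 mg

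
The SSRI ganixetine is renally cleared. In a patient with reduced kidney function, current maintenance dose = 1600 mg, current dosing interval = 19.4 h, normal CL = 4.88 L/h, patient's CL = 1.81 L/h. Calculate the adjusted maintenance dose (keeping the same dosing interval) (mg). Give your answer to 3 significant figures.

593 mg

To keep the same average steady-state level, dosing rate must scale with clearance.
CL ratio = 1.81 / 4.88 = 0.3709
New dose (same interval) = 1600 × 0.3709 = 593.4 mg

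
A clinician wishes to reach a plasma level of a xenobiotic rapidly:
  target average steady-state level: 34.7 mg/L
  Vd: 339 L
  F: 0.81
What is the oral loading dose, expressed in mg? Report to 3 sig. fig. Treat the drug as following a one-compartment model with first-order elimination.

LD = Css × Vd / F = 34.7 × 339 / 0.81 = 14520 mg

14500 mg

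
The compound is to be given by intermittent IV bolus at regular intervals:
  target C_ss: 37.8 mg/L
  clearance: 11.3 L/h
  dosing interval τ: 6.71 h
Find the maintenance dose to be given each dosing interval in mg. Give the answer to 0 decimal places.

At steady state, Dose/τ = Css × CL.
Dose = Css × CL × τ = 37.8 × 11.30 × 6.71 = 2866 mg

2866 mg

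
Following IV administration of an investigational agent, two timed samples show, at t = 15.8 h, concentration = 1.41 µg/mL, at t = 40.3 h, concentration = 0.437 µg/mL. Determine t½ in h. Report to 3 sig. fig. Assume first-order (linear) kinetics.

14.5 h

k = ln(C₁/C₂) / (t₂ − t₁) = ln(1.41/0.437) / (40.3 − 15.8)
  = 1.171 / 24.50 = 0.04780 h⁻¹
t½ = ln2 / k = 0.693147 / 0.04780 = 14.50 h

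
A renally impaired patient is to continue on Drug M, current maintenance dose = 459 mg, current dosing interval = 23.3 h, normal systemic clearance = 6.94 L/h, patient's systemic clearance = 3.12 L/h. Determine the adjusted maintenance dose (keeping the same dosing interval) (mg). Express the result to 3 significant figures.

206 mg

To keep the same average steady-state level, dosing rate must scale with clearance.
CL ratio = 3.12 / 6.94 = 0.4496
New dose (same interval) = 459 × 0.4496 = 206.4 mg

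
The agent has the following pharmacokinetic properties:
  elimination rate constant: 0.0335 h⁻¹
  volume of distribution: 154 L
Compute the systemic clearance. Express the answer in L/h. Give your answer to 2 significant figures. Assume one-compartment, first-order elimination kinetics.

5.2 L/h

CL = k × Vd = 0.0335 × 154 = 5.159 L/h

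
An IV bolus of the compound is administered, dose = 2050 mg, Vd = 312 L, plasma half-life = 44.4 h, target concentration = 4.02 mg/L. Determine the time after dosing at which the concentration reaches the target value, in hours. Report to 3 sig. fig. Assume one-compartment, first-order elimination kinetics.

C₀ = Dose / Vd = 2050 / 312 = 6.571 mg/L
k = ln2 / t½ = 0.693147 / 44.4 = 0.01561 h⁻¹
t = ln(C₀ / C) / k = ln(6.571 / 4.02) / 0.01561
  = ln(1.635) / 0.01561 = 0.4916 / 0.01561 = 31.49 h

31.5 h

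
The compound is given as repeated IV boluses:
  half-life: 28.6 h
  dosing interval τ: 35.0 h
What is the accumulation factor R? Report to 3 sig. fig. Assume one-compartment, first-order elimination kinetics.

1.75

k = ln2 / t½ = 0.693147 / 28.6 = 0.02424 h⁻¹
e^(−kτ) = e^(−0.02424 × 35.0) = 0.4281
Accumulation ratio R = 1 / (1 − e^(−kτ)) = 1 / (1 − 0.4281) = 1.749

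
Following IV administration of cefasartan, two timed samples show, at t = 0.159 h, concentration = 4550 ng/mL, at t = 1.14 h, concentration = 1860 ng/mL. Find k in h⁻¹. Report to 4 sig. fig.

0.9119 h⁻¹

k = ln(C₁/C₂) / (t₂ − t₁) = ln(4550/1860) / (1.14 − 0.159)
  = 0.8946 / 0.9810 = 0.9119 h⁻¹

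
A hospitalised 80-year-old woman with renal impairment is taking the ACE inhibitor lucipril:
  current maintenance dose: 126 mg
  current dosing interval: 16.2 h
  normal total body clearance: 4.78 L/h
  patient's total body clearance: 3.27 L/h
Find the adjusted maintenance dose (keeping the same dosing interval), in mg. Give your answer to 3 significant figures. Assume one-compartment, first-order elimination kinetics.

86.2 mg

To keep the same average steady-state level, dosing rate must scale with clearance.
CL ratio = 3.27 / 4.78 = 0.6841
New dose (same interval) = 126 × 0.6841 = 86.20 mg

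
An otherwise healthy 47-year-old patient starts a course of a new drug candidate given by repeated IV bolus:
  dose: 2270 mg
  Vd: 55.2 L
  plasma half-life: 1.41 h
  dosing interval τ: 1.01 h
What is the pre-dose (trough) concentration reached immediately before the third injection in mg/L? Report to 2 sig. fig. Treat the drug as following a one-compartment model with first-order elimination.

40 mg/L

C₀ per dose = Dose / Vd = 2270 / 55.2 = 41.12 mg/L
k = ln2 / t½ = 0.693147 / 1.41 = 0.4916 h⁻¹
Fraction remaining after one interval: r = e^(−kτ) = e^(−0.4916 × 1.01) = 0.6086
Before dose 3, 2 doses have been given (aged 1τ, 2τ).
C_trough = C₀ × (r + r²) = 41.12 × (0.6086 + 0.3704) = 40.26 mg/L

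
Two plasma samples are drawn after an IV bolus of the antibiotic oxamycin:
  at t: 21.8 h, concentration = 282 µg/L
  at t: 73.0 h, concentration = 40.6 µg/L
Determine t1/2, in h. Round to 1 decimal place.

18.3 h

k = ln(C₁/C₂) / (t₂ − t₁) = ln(282/40.6) / (73.0 − 21.8)
  = 1.938 / 51.20 = 0.03785 h⁻¹
t½ = ln2 / k = 0.693147 / 0.03785 = 18.31 h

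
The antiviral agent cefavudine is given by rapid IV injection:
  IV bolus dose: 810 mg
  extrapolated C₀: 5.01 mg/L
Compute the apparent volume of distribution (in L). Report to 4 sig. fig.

161.7 L

Vd = Dose / C₀ = 810.0 / 5.01 = 161.7 L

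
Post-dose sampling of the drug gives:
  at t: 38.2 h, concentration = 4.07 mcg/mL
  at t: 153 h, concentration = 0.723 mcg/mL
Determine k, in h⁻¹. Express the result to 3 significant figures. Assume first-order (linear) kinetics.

k = ln(C₁/C₂) / (t₂ − t₁) = ln(4.07/0.723) / (153 − 38.2)
  = 1.728 / 114.8 = 0.01505 h⁻¹

0.0151 h⁻¹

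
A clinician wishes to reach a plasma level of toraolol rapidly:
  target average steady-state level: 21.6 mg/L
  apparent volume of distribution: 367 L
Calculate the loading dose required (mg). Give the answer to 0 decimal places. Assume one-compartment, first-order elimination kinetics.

7927 mg

LD = Css × Vd = 21.6 × 367 = 7927 mg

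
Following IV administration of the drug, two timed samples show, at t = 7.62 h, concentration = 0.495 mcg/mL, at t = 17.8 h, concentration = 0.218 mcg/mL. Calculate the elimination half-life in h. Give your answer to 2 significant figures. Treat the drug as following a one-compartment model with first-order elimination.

8.6 h

k = ln(C₁/C₂) / (t₂ − t₁) = ln(0.495/0.218) / (17.8 − 7.62)
  = 0.8201 / 10.18 = 0.08056 h⁻¹
t½ = ln2 / k = 0.693147 / 0.08056 = 8.604 h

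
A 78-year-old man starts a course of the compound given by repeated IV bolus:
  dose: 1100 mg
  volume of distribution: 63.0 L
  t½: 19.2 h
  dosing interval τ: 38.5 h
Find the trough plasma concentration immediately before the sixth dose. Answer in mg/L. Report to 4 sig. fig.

C₀ per dose = Dose / Vd = 1100 / 63.0 = 17.46 mg/L
k = ln2 / t½ = 0.693147 / 19.2 = 0.03610 h⁻¹
Fraction remaining after one interval: r = e^(−kτ) = e^(−0.03610 × 38.5) = 0.2491
Before dose 6, 5 doses have been given (aged 1τ, 2τ, 3τ, 4τ, 5τ).
C_trough = C₀ × (r + r² + … + r^5) = C₀ × r(1−r^5)/(1−r)
        = 17.46 × 0.2491 × (1 − 0.0009591) / (1 − 0.2491) = 5.787 mg/L

5.787 mg/L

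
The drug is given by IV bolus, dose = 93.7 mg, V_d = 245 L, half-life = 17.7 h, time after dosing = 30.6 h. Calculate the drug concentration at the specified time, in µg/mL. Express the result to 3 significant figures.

C₀ = Dose / Vd = 93.70 / 245 = 0.3824 mg/L
k = ln2 / t½ = 0.693147 / 17.7 = 0.03916 h⁻¹
C = C₀ · e^(−k·t) = 0.3824 × e^(−0.03916 × 30.6)
  = 0.3824 × 0.3017 = 0.1154 mg/L
(0.1154 mg/L = 0.1154 µg/mL)

0.115 µg/mL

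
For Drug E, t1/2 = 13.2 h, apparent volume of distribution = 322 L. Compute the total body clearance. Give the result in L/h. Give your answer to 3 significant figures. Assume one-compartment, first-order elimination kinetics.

16.9 L/h

k = ln2 / t½ = 0.693147 / 13.2 = 0.05251 h⁻¹
CL = k × Vd = 0.05251 × 322 = 16.91 L/h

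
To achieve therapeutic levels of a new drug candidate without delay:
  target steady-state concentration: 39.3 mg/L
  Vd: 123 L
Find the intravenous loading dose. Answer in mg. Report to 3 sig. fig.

LD = Css × Vd = 39.3 × 123 = 4834 mg

4830 mg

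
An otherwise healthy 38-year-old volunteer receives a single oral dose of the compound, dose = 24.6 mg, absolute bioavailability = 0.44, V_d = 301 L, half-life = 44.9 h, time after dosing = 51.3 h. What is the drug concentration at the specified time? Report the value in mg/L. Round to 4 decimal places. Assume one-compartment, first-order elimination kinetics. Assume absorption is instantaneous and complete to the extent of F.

0.0163 mg/L

Amount reaching circulation = F × Dose = 0.44 × 24.60 = 10.82 mg
C₀ = F·Dose / Vd = 10.82 / 301 = 0.03595 mg/L
k = ln2 / t½ = 0.693147 / 44.9 = 0.01544 h⁻¹
C = C₀ · e^(−k·t) = 0.03595 × e^(−0.01544 × 51.3)
  = 0.03595 × 0.4529 = 0.01628 mg/L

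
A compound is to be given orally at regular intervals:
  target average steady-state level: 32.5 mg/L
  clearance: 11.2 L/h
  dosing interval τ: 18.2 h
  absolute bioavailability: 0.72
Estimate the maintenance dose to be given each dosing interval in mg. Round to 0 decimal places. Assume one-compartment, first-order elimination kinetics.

9201 mg

At steady state, F × (Dose/τ) = Css × CL.
Dose = Css × CL × τ / F = 32.5 × 11.20 × 18.2 / 0.72 = 9201 mg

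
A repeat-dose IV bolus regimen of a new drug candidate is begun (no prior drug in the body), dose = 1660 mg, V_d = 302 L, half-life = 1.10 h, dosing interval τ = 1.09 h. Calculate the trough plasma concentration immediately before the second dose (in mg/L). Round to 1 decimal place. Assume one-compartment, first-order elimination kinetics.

2.8 mg/L

C₀ per dose = Dose / Vd = 1660 / 302 = 5.497 mg/L
k = ln2 / t½ = 0.693147 / 1.10 = 0.6301 h⁻¹
Fraction remaining after one interval: r = e^(−kτ) = e^(−0.6301 × 1.09) = 0.5032
Before dose 2, 1 dose has been given (aged 1τ).
C_trough = C₀ × r = 5.497 × 0.5032 = 2.766 mg/L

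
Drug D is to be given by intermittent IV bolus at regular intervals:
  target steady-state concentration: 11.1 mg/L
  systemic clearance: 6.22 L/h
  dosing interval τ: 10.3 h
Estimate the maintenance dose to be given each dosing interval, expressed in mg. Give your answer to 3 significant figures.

At steady state, Dose/τ = Css × CL.
Dose = Css × CL × τ = 11.1 × 6.220 × 10.3 = 711.1 mg

711 mg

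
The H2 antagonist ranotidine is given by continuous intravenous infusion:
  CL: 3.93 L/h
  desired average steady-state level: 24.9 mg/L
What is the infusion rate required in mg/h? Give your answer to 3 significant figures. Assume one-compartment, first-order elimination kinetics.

At steady state, infusion rate R₀ = Css × CL = 24.9 × 3.930 = 97.86 mg/h

97.9 mg/h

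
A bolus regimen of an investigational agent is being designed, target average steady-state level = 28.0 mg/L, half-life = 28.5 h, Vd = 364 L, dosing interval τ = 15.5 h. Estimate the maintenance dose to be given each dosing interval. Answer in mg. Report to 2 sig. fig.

k = ln2 / t½ = 0.693147 / 28.5 = 0.02432 h⁻¹
CL = k × Vd = 0.02432 × 364 = 8.852 L/h
At steady state, Dose/τ = Css × CL.
Dose = Css × CL × τ = 28.0 × 8.852 × 15.5 = 3842 mg

3800 mg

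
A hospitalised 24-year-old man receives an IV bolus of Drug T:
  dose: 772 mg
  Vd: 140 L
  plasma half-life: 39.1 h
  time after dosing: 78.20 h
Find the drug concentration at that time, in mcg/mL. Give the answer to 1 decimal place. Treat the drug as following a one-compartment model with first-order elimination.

1.4 mcg/mL

C₀ = Dose / Vd = 772.0 / 140 = 5.514 mg/L
k = ln2 / t½ = 0.693147 / 39.1 = 0.01773 h⁻¹
t / t½ = 78.20 / 39.1 = 2 half-lives
C = C₀ × (1/2)^2 = 5.514 × 0.2500 = 1.379 mg/L
(1.379 mg/L = 1.379 mcg/mL)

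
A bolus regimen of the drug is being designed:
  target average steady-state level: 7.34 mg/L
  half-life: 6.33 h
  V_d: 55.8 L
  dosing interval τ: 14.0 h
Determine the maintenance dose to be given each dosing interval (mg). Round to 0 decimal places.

628 mg

k = ln2 / t½ = 0.693147 / 6.33 = 0.1095 h⁻¹
CL = k × Vd = 0.1095 × 55.8 = 6.110 L/h
At steady state, Dose/τ = Css × CL.
Dose = Css × CL × τ = 7.34 × 6.110 × 14.0 = 627.9 mg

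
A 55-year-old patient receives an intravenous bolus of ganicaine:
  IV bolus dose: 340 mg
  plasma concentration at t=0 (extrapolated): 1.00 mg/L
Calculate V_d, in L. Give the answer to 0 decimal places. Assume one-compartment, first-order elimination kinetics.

Vd = Dose / C₀ = 340.0 / 1.00 = 340.0 L

340 L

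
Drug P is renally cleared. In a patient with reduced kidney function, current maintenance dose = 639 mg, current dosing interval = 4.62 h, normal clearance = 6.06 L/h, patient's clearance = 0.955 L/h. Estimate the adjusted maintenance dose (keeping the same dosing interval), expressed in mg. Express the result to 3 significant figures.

101 mg

To keep the same average steady-state level, dosing rate must scale with clearance.
CL ratio = 0.955 / 6.06 = 0.1576
New dose (same interval) = 639 × 0.1576 = 100.7 mg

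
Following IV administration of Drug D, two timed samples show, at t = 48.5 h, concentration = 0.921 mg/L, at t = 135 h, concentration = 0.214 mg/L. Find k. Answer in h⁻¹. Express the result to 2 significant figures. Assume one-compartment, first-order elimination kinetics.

k = ln(C₁/C₂) / (t₂ − t₁) = ln(0.921/0.214) / (135 − 48.5)
  = 1.459 / 86.50 = 0.01687 h⁻¹

0.017 h⁻¹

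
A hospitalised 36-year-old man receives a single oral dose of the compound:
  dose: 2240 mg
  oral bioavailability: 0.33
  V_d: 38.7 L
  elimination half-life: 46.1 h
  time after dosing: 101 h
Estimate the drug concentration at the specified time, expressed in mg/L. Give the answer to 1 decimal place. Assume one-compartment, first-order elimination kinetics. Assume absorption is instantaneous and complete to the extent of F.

Amount reaching circulation = F × Dose = 0.33 × 2240 = 739.2 mg
C₀ = F·Dose / Vd = 739.2 / 38.7 = 19.10 mg/L
k = ln2 / t½ = 0.693147 / 46.1 = 0.01504 h⁻¹
C = C₀ · e^(−k·t) = 19.10 × e^(−0.01504 × 101)
  = 19.10 × 0.2189 = 4.181 mg/L

4.2 mg/L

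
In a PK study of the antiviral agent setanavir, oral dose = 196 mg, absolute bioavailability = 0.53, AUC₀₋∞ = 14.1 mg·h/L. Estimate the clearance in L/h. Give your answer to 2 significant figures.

CL = F·Dose / AUC = 0.53 × 196 / 14.1 = 7.367 L/h

7.4 L/h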